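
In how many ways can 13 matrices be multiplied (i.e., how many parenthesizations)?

The structures are counted by the Catalan number C_n. Here n = 13 - 1 = 12.
C_n = C(2n,n) - C(2n,n+1), so C_{12} = C(24,12) - C(24,13) = 2704156 - 2496144.

Final answer: C_{12} = 208012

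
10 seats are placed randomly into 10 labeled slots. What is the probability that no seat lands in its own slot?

Derangements satisfy D(n) = (n-1)(D(n-1) + D(n-2)), starting from D(0)=1, D(1)=0.
Building up: D(2)=1, D(3)=2, D(4)=9, D(5)=44, D(6)=265, D(7)=1854, D(8)=14833, D(9)=133496, D(10)=1334961.
Total arrangements: 10! = 3628800.
Probability = D(10)/10! = 16481/44800.

Final answer: D(10)/10! = 1334961/3628800 = 0.367879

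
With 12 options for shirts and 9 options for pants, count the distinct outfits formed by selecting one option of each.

By the multiplication principle: 12 x 9.

Final answer: 108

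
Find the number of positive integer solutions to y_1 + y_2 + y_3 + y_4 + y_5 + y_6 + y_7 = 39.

Substitute y'_i = y_i - 1 (so y'_i >= 0). Then sum y'_i = 39 - 7 = 32.
Stars and bars: C(32+7-1, 7-1) = C(38,6).

Final answer: C(38,6) = 2760681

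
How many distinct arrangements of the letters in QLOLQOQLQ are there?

Letters (L:3, O:2, Q:4). Total letters: 9.
Permutations = 9!/(4! x 3! x 2!).

Final answer: 1260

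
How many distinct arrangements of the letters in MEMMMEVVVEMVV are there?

Letters (E:3, M:5, V:5). Total letters: 13.
Permutations = 13!/(5! x 5! x 3!).

Final answer: 72072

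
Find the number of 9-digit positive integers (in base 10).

First digit: 9 choices (1-9). Each of the remaining 8 digits: 10 choices.
Total: 9 x 10^8.

Final answer: 900000000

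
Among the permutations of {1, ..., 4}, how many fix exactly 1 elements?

Choose which 1 elements are fixed: C(4,1) = 4.
Derange the remaining 3 using D(j) = (j-1)(D(j-1) + D(j-2)), D(0)=1, D(1)=0: D(2)=1, D(3)=2.
Total: 4 x 2.

Final answer: C(4,1) D(3) = 8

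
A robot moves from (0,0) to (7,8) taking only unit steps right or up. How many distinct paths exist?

Each path has 7 right steps and 8 up steps in some order (15 steps total).
Choose which 8 of the 15 steps are up: C(15,8).

Final answer: C(15,8) = 6435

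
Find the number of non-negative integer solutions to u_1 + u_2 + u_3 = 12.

Stars and bars with 12 stars and 2 bars:
C(12+3-1, 3-1) = C(14,2).

Final answer: C(14,2) = 91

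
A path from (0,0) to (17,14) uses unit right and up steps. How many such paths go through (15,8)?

Paths (0,0)->(15,8): C(23,8) = 490314.
Paths (15,8)->(17,14): C(8,6) = 28.
By multiplication principle: 490314 x 28.

Final answer: 13728792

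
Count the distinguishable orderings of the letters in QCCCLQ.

Letters (C:3, L:1, Q:2). Total letters: 6.
Permutations = 6!/(3! x 2!).

Final answer: 60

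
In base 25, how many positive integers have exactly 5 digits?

These are the integers in [25^4, 25^5), so the count is 25^5 - 25^4 = 24 x 25^4.

Final answer: 9375000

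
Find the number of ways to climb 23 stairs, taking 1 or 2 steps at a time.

Condition on the final move: it is a 1-step (f(n-1) ways to get there) or a 2-step (f(n-2) ways), so f(n) = f(n-1) + f(n-2), with f(1)=1, f(2)=2.
Computing successive values: f(1)=1, f(2)=2, f(3)=3, f(4)=5, f(5)=8, f(6)=13, f(7)=21, f(8)=34, f(9)=55, f(10)=89, f(11)=144, f(12)=233, f(13)=377, f(14)=610, f(15)=987, f(16)=1597, f(17)=2584, f(18)=4181, f(19)=6765, f(20)=10946, f(21)=17711, f(22)=28657, f(23)=46368.

Final answer: 46368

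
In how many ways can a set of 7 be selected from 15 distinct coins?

C(15,7) = 15!/(7! x 8!).

Final answer: \binom{15}{7} = 6435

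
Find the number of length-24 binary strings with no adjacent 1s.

A valid string ends in 0 (append to any length-(n-1) valid string) or in 01 (append to any length-(n-2) valid string), so a(n) = a(n-1) + a(n-2) with a(1)=2, a(2)=3.
Building up term by term: a(1)=2, a(2)=3, a(3)=5, a(4)=8, a(5)=13, a(6)=21, a(7)=34, a(8)=55, a(9)=89, a(10)=144, a(11)=233, a(12)=377, a(13)=610, a(14)=987, a(15)=1597, a(16)=2584, a(17)=4181, a(18)=6765, a(19)=10946, a(20)=17711, a(21)=28657, a(22)=46368, a(23)=75025, a(24)=121393.

Final answer: 121393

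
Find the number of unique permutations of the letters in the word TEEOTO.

Letters (E:2, O:2, T:2). Total letters: 6.
Permutations = 6!/(2! x 2! x 2!).

Final answer: 90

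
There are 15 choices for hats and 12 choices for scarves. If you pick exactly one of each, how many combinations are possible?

By the multiplication principle: 15 x 12.

Final answer: 180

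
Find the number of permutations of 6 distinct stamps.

The number of ways to arrange 6 distinct objects is 6!.

Final answer: 6! = 720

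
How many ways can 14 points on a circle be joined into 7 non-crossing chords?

The structures are counted by the Catalan number C_n. Here n = 14/2 = 7.
Using C_0 = 1 and C_(k+1) = C_k x 2(2k+1)/(k+2), build up term by term: C_1=1, C_2=2, C_3=5, C_4=14, C_5=42, C_6=132, C_7=429.

Final answer: C_{7} = 429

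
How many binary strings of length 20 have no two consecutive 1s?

Let a(n) count valid strings. If the last bit is 0 the prefix is any valid string of length n-1; if it is 1 the string must end in 01 with a valid prefix of length n-2. So a(n) = a(n-1) + a(n-2), a(1)=2, a(2)=3.
Iterating the recurrence: a(1)=2, a(2)=3, a(3)=5, a(4)=8, a(5)=13, a(6)=21, a(7)=34, a(8)=55, a(9)=89, a(10)=144, a(11)=233, a(12)=377, a(13)=610, a(14)=987, a(15)=1597, a(16)=2584, a(17)=4181, a(18)=6765, a(19)=10946, a(20)=17711.

Final answer: 17711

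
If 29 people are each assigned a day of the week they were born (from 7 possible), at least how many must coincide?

There are 7 possible values for day of the week they were born. With 29 people and 7 categories, by pigeonhole: ceiling(29/7).

Final answer: 5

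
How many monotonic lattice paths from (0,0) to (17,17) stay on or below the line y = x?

Total monotonic paths to (17,17): C(34,17) = 2333606220.
By the reflection principle, paths that go above the diagonal number C(34,18) = 2203961430.
Valid Dyck paths: 2333606220 - 2203961430.
(Check: C(34,17) - C(34,18) = C(34,17)/18, the Catalan number C_{17}.)

Final answer: C_{17} = 129644790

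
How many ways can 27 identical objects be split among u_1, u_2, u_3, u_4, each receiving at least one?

Substitute u'_i = u_i - 1 (so u'_i >= 0). Then sum u'_i = 27 - 4 = 23.
Stars and bars: C(23+4-1, 4-1) = C(26,3).

Final answer: C(26,3) = 2600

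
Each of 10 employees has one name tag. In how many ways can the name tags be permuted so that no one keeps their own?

Use the recurrence D(n) = (n-1)(D(n-1) + D(n-2)) with D(0)=1, D(1)=0.
D(2) = 1 x (0 + 1) = 1
D(3) = 2 x (1 + 0) = 2
D(4) = 3 x (2 + 1) = 9
D(5) = 4 x (9 + 2) = 44
D(6) = 5 x (44 + 9) = 265
D(7) = 6 x (265 + 44) = 1854
D(8) = 7 x (1854 + 265) = 14833
D(9) = 8 x (14833 + 1854) = 133496
D(10) = 9 x (D(9) + D(8)) = 9 x (133496 + 14833)

Final answer: D(10) = 1334961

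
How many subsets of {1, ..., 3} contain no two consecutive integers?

Let a(n) count such subsets of {1, ..., n}. Either n is excluded (a(n-1) ways) or n is included, forcing n-1 out (a(n-2) ways), so a(n) = a(n-1) + a(n-2) with a(1)=2, a(2)=3.
Iterating the recurrence: a(1)=2, a(2)=3, a(3)=5.

Final answer: 5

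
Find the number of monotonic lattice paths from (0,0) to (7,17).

Each path has 7 right steps and 17 up steps in some order (24 steps total).
Choose which 17 of the 24 steps are up: C(24,17).

Final answer: C(24,17) = 346104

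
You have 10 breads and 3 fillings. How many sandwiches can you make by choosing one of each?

By the multiplication principle: 10 x 3.

Final answer: 30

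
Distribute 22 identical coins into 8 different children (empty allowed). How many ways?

Stars and bars: C(n+k-1, k-1) = C(29,7).

Final answer: C(29,7) = 1560780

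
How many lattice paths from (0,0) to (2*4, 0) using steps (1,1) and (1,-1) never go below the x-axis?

Total monotonic paths to (4,4): C(8,4) = 70.
Reflecting each bad path at its first crossing gives a bijection with paths to (3,5): C(8,5) = 56.
Valid Dyck paths: 70 - 56.
(This is the Catalan number C_{4}.)

Final answer: C_{4} = 14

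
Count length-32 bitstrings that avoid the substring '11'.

Let a(n) count valid strings. If the last bit is 0 the prefix is any valid string of length n-1; if it is 1 the string must end in 01 with a valid prefix of length n-2. So a(n) = a(n-1) + a(n-2), a(1)=2, a(2)=3.
Computing successive values: a(1)=2, a(2)=3, a(3)=5, a(4)=8, a(5)=13, a(6)=21, a(7)=34, a(8)=55, a(9)=89, a(10)=144, a(11)=233, a(12)=377, a(13)=610, a(14)=987, a(15)=1597, a(16)=2584, a(17)=4181, a(18)=6765, a(19)=10946, a(20)=17711, a(21)=28657, a(22)=46368, a(23)=75025, a(24)=121393, a(25)=196418, a(26)=317811, a(27)=514229, a(28)=832040, a(29)=1346269, a(30)=2178309, a(31)=3524578, a(32)=5702887.

Final answer: 5702887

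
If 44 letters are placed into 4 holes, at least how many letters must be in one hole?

By the pigeonhole principle: ceiling(44/4).

Final answer: 11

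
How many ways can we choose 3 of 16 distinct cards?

C(16,3) = 16!/(3! x 13!).

Final answer: \binom{16}{3} = 560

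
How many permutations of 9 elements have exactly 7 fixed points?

Choose which 7 elements are fixed: C(9,7) = 36.
Derange the remaining 2 using D(j) = (j-1)(D(j-1) + D(j-2)), D(0)=1, D(1)=0: D(2)=1.
Total: 36 x 1.

Final answer: C(9,7) D(2) = 36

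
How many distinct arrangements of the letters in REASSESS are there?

Letters (A:1, E:2, R:1, S:4). Total letters: 8.
Permutations = 8!/(4! x 2!).

Final answer: 840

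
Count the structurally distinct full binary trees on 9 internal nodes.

This is counted by the nth Catalan number C_n. Here n = 9.
C_n = C(2n,n)/(n+1), so C_{9} = C(18,9)/10 = 48620/10.

Final answer: C_{9} = 4862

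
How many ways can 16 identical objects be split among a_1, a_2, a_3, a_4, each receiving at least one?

Substitute a'_i = a_i - 1 (so a'_i >= 0). Then sum a'_i = 16 - 4 = 12.
Stars and bars: C(12+4-1, 4-1) = C(15,3).

Final answer: C(15,3) = 455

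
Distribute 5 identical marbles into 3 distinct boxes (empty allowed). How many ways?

Stars and bars: C(n+k-1, k-1) = C(7,2).

Final answer: C(7,2) = 21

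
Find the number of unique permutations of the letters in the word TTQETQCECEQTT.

Letters (C:2, E:3, Q:3, T:5). Total letters: 13.
Permutations = 13!/(5! x 3! x 3! x 2!).

Final answer: 720720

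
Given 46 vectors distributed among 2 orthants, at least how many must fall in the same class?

By pigeonhole with 46 objects and 2 categories: ceiling(46/2).

Final answer: 23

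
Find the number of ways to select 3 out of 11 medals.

C(11,3) = 11!/(3! x 8!).

Final answer: \binom{11}{3} = 165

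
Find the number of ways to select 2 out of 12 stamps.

C(12,2) = 12!/(2! x (12-2)!).

Final answer: C(12,2) = 66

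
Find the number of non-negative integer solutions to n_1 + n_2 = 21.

Stars and bars with 21 stars and 1 bars:
C(21+2-1, 2-1) = C(22,1).

Final answer: C(22,1) = 22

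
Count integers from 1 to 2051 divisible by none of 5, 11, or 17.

|div by 5|=410, |div by 11|=186, |div by 17|=120.
|div by 5&11|=37, |div by 5&17|=24, |div by 11&17|=10, |div by all|=2.
By inclusion-exclusion, divisible by at least one: 410+186+120-37-24-10+2 = 647.
Not divisible by any: 2051 - 647.

Final answer: 1404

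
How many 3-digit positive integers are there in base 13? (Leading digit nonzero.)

Leading digit: 12 options (nonzero). Other 2 digit(s): 13 options each.
Total: 12 x 13^2.

Final answer: 2028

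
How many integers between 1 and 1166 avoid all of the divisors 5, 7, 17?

|div by 5|=233, |div by 7|=166, |div by 17|=68.
|div by 5&7|=33, |div by 5&17|=13, |div by 7&17|=9, |div by all|=1.
By inclusion-exclusion, divisible by at least one: 233+166+68-33-13-9+1 = 413.
Not divisible by any: 1166 - 413.

Final answer: 753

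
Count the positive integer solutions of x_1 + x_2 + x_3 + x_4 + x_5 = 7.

Substitute x'_i = x_i - 1 (so x'_i >= 0). Then sum x'_i = 7 - 5 = 2.
Stars and bars: C(2+5-1, 5-1) = C(6,4).

Final answer: C(6,4) = 15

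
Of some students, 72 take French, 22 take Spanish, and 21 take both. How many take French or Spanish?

|A union B| = |A| + |B| - |A intersect B| = 72 + 22 - 21.

Final answer: 73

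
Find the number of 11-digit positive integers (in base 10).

The leading digit cannot be 0 (9 options); the other 10 digits can be anything (10 options each).
Total: 9 x 10^10.

Final answer: 90000000000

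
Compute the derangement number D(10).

D(n) = (n-1)(D(n-1) + D(n-2)), D(0)=1, D(1)=0.
Building up: D(2)=1, D(3)=2, D(4)=9, D(5)=44, D(6)=265, D(7)=1854, D(8)=14833, D(9)=133496.
D(10) = 9 x (D(9) + D(8)) = 9 x (133496 + 14833).

Final answer: D(10) = 1334961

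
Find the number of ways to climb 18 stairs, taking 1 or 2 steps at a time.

Let f(n) count the ways. The last step is size 1 or 2, so f(n) = f(n-1) + f(n-2) with f(1)=1, f(2)=2.
Iterating the recurrence: f(1)=1, f(2)=2, f(3)=3, f(4)=5, f(5)=8, f(6)=13, f(7)=21, f(8)=34, f(9)=55, f(10)=89, f(11)=144, f(12)=233, f(13)=377, f(14)=610, f(15)=987, f(16)=1597, f(17)=2584, f(18)=4181.

Final answer: 4181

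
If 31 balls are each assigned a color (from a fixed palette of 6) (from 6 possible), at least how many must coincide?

There are 6 possible values for color (from a fixed palette of 6). With 31 balls and 6 categories, by pigeonhole: ceiling(31/6).

Final answer: 6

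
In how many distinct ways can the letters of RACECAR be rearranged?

Letters (A:2, C:2, E:1, R:2). Total letters: 7.
Permutations = 7!/(2! x 2! x 2!).

Final answer: 630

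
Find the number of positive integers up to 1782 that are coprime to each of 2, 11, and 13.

|div by 2|=891, |div by 11|=162, |div by 13|=137.
|div by 2&11|=81, |div by 2&13|=68, |div by 11&13|=12, |div by all|=6.
By inclusion-exclusion, divisible by at least one: 891+162+137-81-68-12+6 = 1035.
Not divisible by any: 1782 - 1035.

Final answer: 747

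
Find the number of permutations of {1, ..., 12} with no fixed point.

Use the recurrence D(n) = (n-1)(D(n-1) + D(n-2)) with D(0)=1, D(1)=0.
D(2) = 1 x (0 + 1) = 1
D(3) = 2 x (1 + 0) = 2
D(4) = 3 x (2 + 1) = 9
D(5) = 4 x (9 + 2) = 44
D(6) = 5 x (44 + 9) = 265
D(7) = 6 x (265 + 44) = 1854
D(8) = 7 x (1854 + 265) = 14833
D(9) = 8 x (14833 + 1854) = 133496
D(10) = 9 x (133496 + 14833) = 1334961
D(11) = 10 x (1334961 + 133496) = 14684570
D(12) = 11 x (D(11) + D(10)) = 11 x (14684570 + 1334961)

Final answer: D(12) = 176214841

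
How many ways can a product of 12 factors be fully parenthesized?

This is a standard Catalan-number count: the answer is C_n. Here n = 12 - 1 = 11.
C_n = C(2n,n) - C(2n,n+1), so C_{11} = C(22,11) - C(22,12) = 705432 - 646646.

Final answer: C_{11} = 58786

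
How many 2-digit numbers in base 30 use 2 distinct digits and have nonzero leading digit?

The leading digit has 29 choices (anything but zero); the next has 29 (anything but the first), then 28, and so on, one fewer each time.
Total: 29 x 29.

Final answer: 841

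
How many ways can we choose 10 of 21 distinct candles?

C(21,10) = 21!/(10! x 11!).

Final answer: \binom{21}{10} = 352716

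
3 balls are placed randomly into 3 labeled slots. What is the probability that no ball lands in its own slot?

D(n) = (n-1)(D(n-1) + D(n-2)), D(0)=1, D(1)=0.
Building up: D(2)=1, D(3)=2.
Total arrangements: 3! = 6.
Probability = D(3)/3! = 1/3.

Final answer: D(3)/3! = 2/6 = 0.333333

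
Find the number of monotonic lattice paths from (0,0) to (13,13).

Each path has 13 right steps and 13 up steps in some order (26 steps total).
Choose which 13 of the 26 steps are up: C(26,13).

Final answer: C(26,13) = 10400600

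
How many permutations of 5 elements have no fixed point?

Use the recurrence D(n) = (n-1)(D(n-1) + D(n-2)) with D(0)=1, D(1)=0.
D(2) = 1 x (0 + 1) = 1
D(3) = 2 x (1 + 0) = 2
D(4) = 3 x (2 + 1) = 9
D(5) = 4 x (D(4) + D(3)) = 4 x (9 + 2)

Final answer: D(5) = 44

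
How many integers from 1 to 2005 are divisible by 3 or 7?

Multiples of 3: 668. Multiples of 7: 286. Of both (lcm=21): 95.
By inclusion-exclusion: 668 + 286 - 95.

Final answer: 859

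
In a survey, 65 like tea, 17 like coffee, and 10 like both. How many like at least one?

|A union B| = |A| + |B| - |A intersect B| = 65 + 17 - 10.

Final answer: 72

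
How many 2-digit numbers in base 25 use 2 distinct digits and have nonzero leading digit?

First digit: 24 (nonzero). Second: 24 (not first). Third: 23, etc.
Total: 24 x 24.

Final answer: 576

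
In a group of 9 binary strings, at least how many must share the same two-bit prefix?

There are 4 possible values for two-bit prefix. With 9 binary strings and 4 categories, by pigeonhole: ceiling(9/4).

Final answer: 3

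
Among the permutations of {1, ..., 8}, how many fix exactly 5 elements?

Choose which 5 elements are fixed: C(8,5) = 56.
Derange the remaining 3 using D(j) = (j-1)(D(j-1) + D(j-2)), D(0)=1, D(1)=0: D(2)=1, D(3)=2.
Total: 56 x 2.

Final answer: C(8,5) D(3) = 112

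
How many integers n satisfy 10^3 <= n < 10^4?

First digit: 9 choices (1-9). Each of the remaining 3 digits: 10 choices.
Total: 9 x 10^3.

Final answer: 9000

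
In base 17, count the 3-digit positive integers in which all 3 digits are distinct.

The leading digit has 16 choices (anything but zero); the next has 16 (anything but the first), then 15, and so on, one fewer each time.
Total: 16 x 16 x 15.

Final answer: 3840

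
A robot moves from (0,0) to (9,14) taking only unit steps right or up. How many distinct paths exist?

Each path has 9 right steps and 14 up steps in some order (23 steps total).
Choose which 14 of the 23 steps are up: C(23,14).

Final answer: C(23,14) = 817190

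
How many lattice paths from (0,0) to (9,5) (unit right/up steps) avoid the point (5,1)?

Total paths to (9,5): C(14,5) = 2002.
Paths through (5,1): C(6,1) x C(8,4) = 420.
Avoiding (5,1): 2002 - 420.

Final answer: 1582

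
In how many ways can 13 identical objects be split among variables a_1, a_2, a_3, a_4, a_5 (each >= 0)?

Stars and bars with 13 stars and 4 bars:
C(13+5-1, 5-1) = C(17,4).

Final answer: C(17,4) = 2380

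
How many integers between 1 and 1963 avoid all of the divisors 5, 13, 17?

|div by 5|=392, |div by 13|=151, |div by 17|=115.
|div by 5&13|=30, |div by 5&17|=23, |div by 13&17|=8, |div by all|=1.
By inclusion-exclusion, divisible by at least one: 392+151+115-30-23-8+1 = 598.
Not divisible by any: 1963 - 598.

Final answer: 1365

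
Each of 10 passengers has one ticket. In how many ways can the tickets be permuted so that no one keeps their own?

Use the recurrence D(n) = (n-1)(D(n-1) + D(n-2)) with D(0)=1, D(1)=0.
D(2) = 1 x (0 + 1) = 1
D(3) = 2 x (1 + 0) = 2
D(4) = 3 x (2 + 1) = 9
D(5) = 4 x (9 + 2) = 44
D(6) = 5 x (44 + 9) = 265
D(7) = 6 x (265 + 44) = 1854
D(8) = 7 x (1854 + 265) = 14833
D(9) = 8 x (14833 + 1854) = 133496
D(10) = 9 x (D(9) + D(8)) = 9 x (133496 + 14833)

Final answer: D(10) = 1334961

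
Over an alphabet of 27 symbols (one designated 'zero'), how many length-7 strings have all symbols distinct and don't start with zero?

The leading digit has 26 choices (anything but zero); the next has 26 (anything but the first), then 25, and so on, one fewer each time.
Total: 26 x 26 x 25 x 24 x 23 x 22 x 21.

Final answer: 4309905600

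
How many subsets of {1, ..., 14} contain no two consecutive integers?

Condition on whether n belongs to the subset: if not, any valid subset of {1, ..., n-1} works (a(n-1)); if so, n-1 is excluded and the rest is a valid subset of {1, ..., n-2} (a(n-2)). Hence a(n) = a(n-1) + a(n-2), a(1)=2, a(2)=3.
Computing successive values: a(1)=2, a(2)=3, a(3)=5, a(4)=8, a(5)=13, a(6)=21, a(7)=34, a(8)=55, a(9)=89, a(10)=144, a(11)=233, a(12)=377, a(13)=610, a(14)=987.

Final answer: 987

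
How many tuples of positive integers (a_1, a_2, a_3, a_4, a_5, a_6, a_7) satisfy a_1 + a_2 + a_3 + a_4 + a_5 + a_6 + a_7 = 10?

Substitute a'_i = a_i - 1 (so a'_i >= 0). Then sum a'_i = 10 - 7 = 3.
Stars and bars: C(3+7-1, 7-1) = C(9,6).

Final answer: C(9,6) = 84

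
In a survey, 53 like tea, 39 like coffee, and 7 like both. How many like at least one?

|A union B| = |A| + |B| - |A intersect B| = 53 + 39 - 7.

Final answer: 85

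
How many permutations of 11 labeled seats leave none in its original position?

Derangements satisfy D(n) = (n-1)(D(n-1) + D(n-2)), starting from D(0)=1, D(1)=0.
D(2) = 1 x (0 + 1) = 1
D(3) = 2 x (1 + 0) = 2
D(4) = 3 x (2 + 1) = 9
D(5) = 4 x (9 + 2) = 44
D(6) = 5 x (44 + 9) = 265
D(7) = 6 x (265 + 44) = 1854
D(8) = 7 x (1854 + 265) = 14833
D(9) = 8 x (14833 + 1854) = 133496
D(10) = 9 x (133496 + 14833) = 1334961
D(11) = 10 x (D(10) + D(9)) = 10 x (1334961 + 133496)

Final answer: D(11) = 14684570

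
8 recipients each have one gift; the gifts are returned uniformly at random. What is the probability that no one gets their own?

D(n) = (n-1)(D(n-1) + D(n-2)), D(0)=1, D(1)=0.
Building up: D(2)=1, D(3)=2, D(4)=9, D(5)=44, D(6)=265, D(7)=1854, D(8)=14833.
Total arrangements: 8! = 40320.
Probability = D(8)/8! = 2119/5760.

Final answer: D(8)/8! = 14833/40320 = 0.367882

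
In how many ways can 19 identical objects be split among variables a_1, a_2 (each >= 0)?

Stars and bars with 19 stars and 1 bars:
C(19+2-1, 2-1) = C(20,1).

Final answer: C(20,1) = 20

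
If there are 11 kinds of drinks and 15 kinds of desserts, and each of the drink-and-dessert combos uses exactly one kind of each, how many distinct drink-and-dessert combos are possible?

By the multiplication principle: 11 x 15.

Final answer: 165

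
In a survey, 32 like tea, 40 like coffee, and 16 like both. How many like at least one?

|A union B| = |A| + |B| - |A intersect B| = 32 + 40 - 16.

Final answer: 56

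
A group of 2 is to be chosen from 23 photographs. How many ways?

C(23,2) = 23!/(2! x (23-2)!).

Final answer: C(23,2) = 253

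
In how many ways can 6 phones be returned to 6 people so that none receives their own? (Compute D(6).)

Derangements satisfy D(n) = (n-1)(D(n-1) + D(n-2)), starting from D(0)=1, D(1)=0.
D(2) = 1 x (0 + 1) = 1
D(3) = 2 x (1 + 0) = 2
D(4) = 3 x (2 + 1) = 9
D(5) = 4 x (9 + 2) = 44
D(6) = 5 x (D(5) + D(4)) = 5 x (44 + 9)

Final answer: D(6) = 265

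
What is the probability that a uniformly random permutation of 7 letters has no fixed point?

Use the recurrence D(n) = (n-1)(D(n-1) + D(n-2)) with D(0)=1, D(1)=0.
Building up: D(2)=1, D(3)=2, D(4)=9, D(5)=44, D(6)=265, D(7)=1854.
Total arrangements: 7! = 5040.
Probability = D(7)/7! = 103/280.

Final answer: D(7)/7! = 1854/5040 = 0.367857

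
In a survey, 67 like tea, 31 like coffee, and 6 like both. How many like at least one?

|A union B| = |A| + |B| - |A intersect B| = 67 + 31 - 6.

Final answer: 92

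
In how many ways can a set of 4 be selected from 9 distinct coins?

C(9,4) = 9!/(4! x 5!).

Final answer: \binom{9}{4} = 126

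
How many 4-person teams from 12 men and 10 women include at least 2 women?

Sum over valid woman counts:
C(10,2)C(12,2) = 2970
C(10,3)C(12,1) = 1440
C(10,4)C(12,0) = 210
Total: 2970 + 1440 + 210.

Final answer: 4620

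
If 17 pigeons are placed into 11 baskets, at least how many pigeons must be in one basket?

By the pigeonhole principle: ceiling(17/11).

Final answer: 2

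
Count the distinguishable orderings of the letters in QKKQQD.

Letters (D:1, K:2, Q:3). Total letters: 6.
Permutations = 6!/(3! x 2!).

Final answer: 60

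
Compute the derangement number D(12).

Use the recurrence D(n) = (n-1)(D(n-1) + D(n-2)) with D(0)=1, D(1)=0.
Building up: D(2)=1, D(3)=2, D(4)=9, D(5)=44, D(6)=265, D(7)=1854, D(8)=14833, D(9)=133496, D(10)=1334961, D(11)=14684570.
D(12) = 11 x (D(11) + D(10)) = 11 x (14684570 + 1334961).

Final answer: D(12) = 176214841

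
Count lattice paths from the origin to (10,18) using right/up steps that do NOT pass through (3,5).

Total paths to (10,18): C(28,18) = 13123110.
Paths through (3,5): C(8,5) x C(20,13) = 4341120.
Avoiding (3,5): 13123110 - 4341120.

Final answer: 8781990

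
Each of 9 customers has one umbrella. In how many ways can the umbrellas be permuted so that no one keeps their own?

Use the recurrence D(n) = (n-1)(D(n-1) + D(n-2)) with D(0)=1, D(1)=0.
D(2) = 1 x (0 + 1) = 1
D(3) = 2 x (1 + 0) = 2
D(4) = 3 x (2 + 1) = 9
D(5) = 4 x (9 + 2) = 44
D(6) = 5 x (44 + 9) = 265
D(7) = 6 x (265 + 44) = 1854
D(8) = 7 x (1854 + 265) = 14833
D(9) = 8 x (D(8) + D(7)) = 8 x (14833 + 1854)

Final answer: D(9) = 133496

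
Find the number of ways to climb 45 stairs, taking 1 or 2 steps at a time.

Let f(n) be the number of climbs. Removing the last move (1 or 2 steps) gives f(n) = f(n-1) + f(n-2); base cases f(1)=1, f(2)=2.
Computing successive values: f(1)=1, f(2)=2, f(3)=3, f(4)=5, f(5)=8, f(6)=13, f(7)=21, f(8)=34, f(9)=55, f(10)=89, f(11)=144, f(12)=233, f(13)=377, f(14)=610, f(15)=987, f(16)=1597, f(17)=2584, f(18)=4181, f(19)=6765, f(20)=10946, f(21)=17711, f(22)=28657, f(23)=46368, f(24)=75025, f(25)=121393, f(26)=196418, f(27)=317811, f(28)=514229, f(29)=832040, f(30)=1346269, f(31)=2178309, f(32)=3524578, f(33)=5702887, f(34)=9227465, f(35)=14930352, f(36)=24157817, f(37)=39088169, f(38)=63245986, f(39)=102334155, f(40)=165580141, f(41)=267914296, f(42)=433494437, f(43)=701408733, f(44)=1134903170, f(45)=1836311903.

Final answer: 1836311903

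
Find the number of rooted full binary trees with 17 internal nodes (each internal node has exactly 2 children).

This is counted by the nth Catalan number C_n. Here n = 17.
Using C_0 = 1 and C_(k+1) = C_k x 2(2k+1)/(k+2), build up term by term: C_1=1, C_2=2, C_3=5, C_4=14, C_5=42, C_6=132, C_7=429, C_8=1430, C_9=4862, C_10=16796, C_11=58786, C_12=208012, C_13=742900, C_14=2674440, C_15=9694845, C_16=35357670, C_17=129644790.

Final answer: C_{17} = 129644790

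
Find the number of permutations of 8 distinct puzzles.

The number of ways to arrange 8 distinct objects is 8!.

Final answer: 8! = 40320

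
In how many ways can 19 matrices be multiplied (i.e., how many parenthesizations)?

The structures are counted by the Catalan number C_n. Here n = 19 - 1 = 18.
Using C_0 = 1 and C_(k+1) = C_k x 2(2k+1)/(k+2), build up term by term: C_1=1, C_2=2, C_3=5, C_4=14, C_5=42, C_6=132, C_7=429, C_8=1430, C_9=4862, C_10=16796, C_11=58786, C_12=208012, C_13=742900, C_14=2674440, C_15=9694845, C_16=35357670, C_17=129644790, C_18=477638700.

Final answer: C_{18} = 477638700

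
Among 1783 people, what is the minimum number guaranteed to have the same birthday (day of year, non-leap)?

There are 365 possible values for birthday (day of year, non-leap). With 1783 people and 365 categories, by pigeonhole: ceiling(1783/365).

Final answer: 5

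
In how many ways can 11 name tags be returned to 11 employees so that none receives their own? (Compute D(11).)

Derangements satisfy D(n) = (n-1)(D(n-1) + D(n-2)), starting from D(0)=1, D(1)=0.
D(2) = 1 x (0 + 1) = 1
D(3) = 2 x (1 + 0) = 2
D(4) = 3 x (2 + 1) = 9
D(5) = 4 x (9 + 2) = 44
D(6) = 5 x (44 + 9) = 265
D(7) = 6 x (265 + 44) = 1854
D(8) = 7 x (1854 + 265) = 14833
D(9) = 8 x (14833 + 1854) = 133496
D(10) = 9 x (133496 + 14833) = 1334961
D(11) = 10 x (D(10) + D(9)) = 10 x (1334961 + 133496)

Final answer: D(11) = 14684570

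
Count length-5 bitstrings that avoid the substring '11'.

Let a(n) count valid strings. If the last bit is 0 the prefix is any valid string of length n-1; if it is 1 the string must end in 01 with a valid prefix of length n-2. So a(n) = a(n-1) + a(n-2), a(1)=2, a(2)=3.
Computing successive values: a(1)=2, a(2)=3, a(3)=5, a(4)=8, a(5)=13.

Final answer: 13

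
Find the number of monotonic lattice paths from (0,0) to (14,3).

Each path has 14 right steps and 3 up steps in some order (17 steps total).
Choose which 3 of the 17 steps are up: C(17,3).

Final answer: C(17,3) = 680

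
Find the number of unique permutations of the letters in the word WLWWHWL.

Letters (H:1, L:2, W:4). Total letters: 7.
Permutations = 7!/(4! x 2!).

Final answer: 105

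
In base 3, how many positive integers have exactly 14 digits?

Leading digit: 2 options (nonzero). Other 13 digit(s): 3 options each.
Total: 2 x 3^13.

Final answer: 3188646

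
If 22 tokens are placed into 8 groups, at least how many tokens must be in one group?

By the pigeonhole principle: ceiling(22/8).

Final answer: 3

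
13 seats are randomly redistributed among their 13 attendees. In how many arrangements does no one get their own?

D(n) = (n-1)(D(n-1) + D(n-2)), D(0)=1, D(1)=0.
D(2) = 1 x (0 + 1) = 1
D(3) = 2 x (1 + 0) = 2
D(4) = 3 x (2 + 1) = 9
D(5) = 4 x (9 + 2) = 44
D(6) = 5 x (44 + 9) = 265
D(7) = 6 x (265 + 44) = 1854
D(8) = 7 x (1854 + 265) = 14833
D(9) = 8 x (14833 + 1854) = 133496
D(10) = 9 x (133496 + 14833) = 1334961
D(11) = 10 x (1334961 + 133496) = 14684570
D(12) = 11 x (14684570 + 1334961) = 176214841
D(13) = 12 x (D(12) + D(11)) = 12 x (176214841 + 14684570)

Final answer: D(13) = 2290792932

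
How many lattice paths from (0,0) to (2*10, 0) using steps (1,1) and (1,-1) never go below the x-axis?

Total monotonic paths to (10,10): C(20,10) = 184756.
By the reflection principle, paths that go above the diagonal number C(20,11) = 167960.
Valid Dyck paths: 184756 - 167960.
(These counts are the Catalan numbers.)

Final answer: C_{10} = 16796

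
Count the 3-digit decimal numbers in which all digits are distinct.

First digit: 9 (not 0). Second: 9 (not first). Third: 8, etc.
Total: 9 x 9 x 8.

Final answer: 648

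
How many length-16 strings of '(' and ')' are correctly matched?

This is counted by the nth Catalan number C_n. Here n = 8 (pairs).
C_n = C(2n,n)/(n+1), so C_{8} = C(16,8)/9 = 12870/9.

Final answer: C_{8} = 1430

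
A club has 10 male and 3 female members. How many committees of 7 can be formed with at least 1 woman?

Sum over valid woman counts:
C(3,1)C(10,6) = 630
C(3,2)C(10,5) = 756
C(3,3)C(10,4) = 210
Total: 630 + 756 + 210.

Final answer: 1596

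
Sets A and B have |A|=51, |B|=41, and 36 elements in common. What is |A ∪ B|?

|A union B| = |A| + |B| - |A intersect B| = 51 + 41 - 36.

Final answer: 56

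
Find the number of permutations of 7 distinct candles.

The number of ways to arrange 7 distinct objects is 7!.

Final answer: 7! = 5040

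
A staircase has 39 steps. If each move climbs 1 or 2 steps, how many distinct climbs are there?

Let f(n) count the ways. The last step is size 1 or 2, so f(n) = f(n-1) + f(n-2) with f(1)=1, f(2)=2.
Iterating the recurrence: f(1)=1, f(2)=2, f(3)=3, f(4)=5, f(5)=8, f(6)=13, f(7)=21, f(8)=34, f(9)=55, f(10)=89, f(11)=144, f(12)=233, f(13)=377, f(14)=610, f(15)=987, f(16)=1597, f(17)=2584, f(18)=4181, f(19)=6765, f(20)=10946, f(21)=17711, f(22)=28657, f(23)=46368, f(24)=75025, f(25)=121393, f(26)=196418, f(27)=317811, f(28)=514229, f(29)=832040, f(30)=1346269, f(31)=2178309, f(32)=3524578, f(33)=5702887, f(34)=9227465, f(35)=14930352, f(36)=24157817, f(37)=39088169, f(38)=63245986, f(39)=102334155.

Final answer: 102334155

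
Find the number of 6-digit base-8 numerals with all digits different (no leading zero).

First digit: 7 (nonzero). Second: 7 (not first). Third: 6, etc.
Total: 7 x 7 x 6 x 5 x 4 x 3.

Final answer: 17640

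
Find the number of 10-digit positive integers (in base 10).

These are the integers in [10^9, 10^10), so the count is 10^10 - 10^9 = 9 x 10^9.

Final answer: 9000000000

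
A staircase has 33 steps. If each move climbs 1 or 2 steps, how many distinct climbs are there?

Condition on the final move: it is a 1-step (f(n-1) ways to get there) or a 2-step (f(n-2) ways), so f(n) = f(n-1) + f(n-2), with f(1)=1, f(2)=2.
Building up term by term: f(1)=1, f(2)=2, f(3)=3, f(4)=5, f(5)=8, f(6)=13, f(7)=21, f(8)=34, f(9)=55, f(10)=89, f(11)=144, f(12)=233, f(13)=377, f(14)=610, f(15)=987, f(16)=1597, f(17)=2584, f(18)=4181, f(19)=6765, f(20)=10946, f(21)=17711, f(22)=28657, f(23)=46368, f(24)=75025, f(25)=121393, f(26)=196418, f(27)=317811, f(28)=514229, f(29)=832040, f(30)=1346269, f(31)=2178309, f(32)=3524578, f(33)=5702887.

Final answer: 5702887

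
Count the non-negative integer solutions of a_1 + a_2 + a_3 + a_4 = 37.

Stars and bars with 37 stars and 3 bars:
C(37+4-1, 4-1) = C(40,3).

Final answer: C(40,3) = 9880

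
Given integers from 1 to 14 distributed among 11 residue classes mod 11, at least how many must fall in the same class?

By pigeonhole with 14 objects and 11 categories: ceiling(14/11).

Final answer: 2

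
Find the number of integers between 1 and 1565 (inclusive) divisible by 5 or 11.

Multiples of 5: 313. Multiples of 11: 142. Of both (lcm=55): 28.
By inclusion-exclusion: 313 + 142 - 28.

Final answer: 427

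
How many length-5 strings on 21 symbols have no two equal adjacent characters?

Let g(n) count such strings. g(1) = 21, and each valid string of length n-1 extends in 20 ways (any symbol but the last), so g(n) = 20 g(n-1).
Total: g(5) = 21 x 20^4.

Final answer: 21 x 20^{4} = 3360000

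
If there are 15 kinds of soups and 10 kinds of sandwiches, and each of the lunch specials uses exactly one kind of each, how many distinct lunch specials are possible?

By the multiplication principle: 15 x 10.

Final answer: 150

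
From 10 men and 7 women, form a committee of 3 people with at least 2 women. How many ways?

Sum over valid woman counts:
C(7,2)C(10,1) = 210
C(7,3)C(10,0) = 35
Total: 210 + 35.

Final answer: 245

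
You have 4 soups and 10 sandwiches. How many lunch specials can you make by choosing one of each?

By the multiplication principle: 4 x 10.

Final answer: 40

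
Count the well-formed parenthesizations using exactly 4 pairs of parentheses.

This is counted by the nth Catalan number C_n. Here n = 4 (pairs).
C_n = C(2n,n)/(n+1), so C_{4} = C(8,4)/5 = 70/5.

Final answer: C_{4} = 14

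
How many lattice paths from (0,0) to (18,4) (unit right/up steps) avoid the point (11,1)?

Total paths to (18,4): C(22,4) = 7315.
Paths through (11,1): C(12,1) x C(10,3) = 1440.
Avoiding (11,1): 7315 - 1440.

Final answer: 5875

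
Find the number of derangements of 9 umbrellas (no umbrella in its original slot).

Derangements satisfy D(n) = (n-1)(D(n-1) + D(n-2)), starting from D(0)=1, D(1)=0.
D(2) = 1 x (0 + 1) = 1
D(3) = 2 x (1 + 0) = 2
D(4) = 3 x (2 + 1) = 9
D(5) = 4 x (9 + 2) = 44
D(6) = 5 x (44 + 9) = 265
D(7) = 6 x (265 + 44) = 1854
D(8) = 7 x (1854 + 265) = 14833
D(9) = 8 x (D(8) + D(7)) = 8 x (14833 + 1854)

Final answer: D(9) = 133496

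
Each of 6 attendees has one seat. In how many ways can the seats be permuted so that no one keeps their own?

D(n) = (n-1)(D(n-1) + D(n-2)), D(0)=1, D(1)=0.
D(2) = 1 x (0 + 1) = 1
D(3) = 2 x (1 + 0) = 2
D(4) = 3 x (2 + 1) = 9
D(5) = 4 x (9 + 2) = 44
D(6) = 5 x (D(5) + D(4)) = 5 x (44 + 9)

Final answer: D(6) = 265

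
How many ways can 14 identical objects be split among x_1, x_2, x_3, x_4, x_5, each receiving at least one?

Substitute x'_i = x_i - 1 (so x'_i >= 0). Then sum x'_i = 14 - 5 = 9.
Stars and bars: C(9+5-1, 5-1) = C(13,4).

Final answer: C(13,4) = 715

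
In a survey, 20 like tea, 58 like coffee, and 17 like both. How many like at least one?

|A union B| = |A| + |B| - |A intersect B| = 20 + 58 - 17.

Final answer: 61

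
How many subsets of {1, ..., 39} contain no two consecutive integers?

Condition on whether n belongs to the subset: if not, any valid subset of {1, ..., n-1} works (a(n-1)); if so, n-1 is excluded and the rest is a valid subset of {1, ..., n-2} (a(n-2)). Hence a(n) = a(n-1) + a(n-2), a(1)=2, a(2)=3.
Building up term by term: a(1)=2, a(2)=3, a(3)=5, a(4)=8, a(5)=13, a(6)=21, a(7)=34, a(8)=55, a(9)=89, a(10)=144, a(11)=233, a(12)=377, a(13)=610, a(14)=987, a(15)=1597, a(16)=2584, a(17)=4181, a(18)=6765, a(19)=10946, a(20)=17711, a(21)=28657, a(22)=46368, a(23)=75025, a(24)=121393, a(25)=196418, a(26)=317811, a(27)=514229, a(28)=832040, a(29)=1346269, a(30)=2178309, a(31)=3524578, a(32)=5702887, a(33)=9227465, a(34)=14930352, a(35)=24157817, a(36)=39088169, a(37)=63245986, a(38)=102334155, a(39)=165580141.

Final answer: 165580141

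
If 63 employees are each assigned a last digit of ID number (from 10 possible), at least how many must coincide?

There are 10 possible values for last digit of ID number. With 63 employees and 10 categories, by pigeonhole: ceiling(63/10).

Final answer: 7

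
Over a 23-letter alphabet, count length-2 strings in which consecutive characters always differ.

First character: 23 choices. Each subsequent: 22 choices (must differ from the previous one).
Total: 23 x 22^1.

Final answer: 23 x 22^{1} = 506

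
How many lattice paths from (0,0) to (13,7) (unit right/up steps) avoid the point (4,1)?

Total paths to (13,7): C(20,7) = 77520.
Paths through (4,1): C(5,1) x C(15,6) = 25025.
Avoiding (4,1): 77520 - 25025.

Final answer: 52495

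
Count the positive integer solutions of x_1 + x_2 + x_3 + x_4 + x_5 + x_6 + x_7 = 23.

Substitute x'_i = x_i - 1 (so x'_i >= 0). Then sum x'_i = 23 - 7 = 16.
Stars and bars: C(16+7-1, 7-1) = C(22,6).

Final answer: C(22,6) = 74613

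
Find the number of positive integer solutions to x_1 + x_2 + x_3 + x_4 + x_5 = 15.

Substitute x'_i = x_i - 1 (so x'_i >= 0). Then sum x'_i = 15 - 5 = 10.
Stars and bars: C(10+5-1, 5-1) = C(14,4).

Final answer: C(14,4) = 1001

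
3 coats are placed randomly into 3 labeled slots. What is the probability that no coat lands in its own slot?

Derangements satisfy D(n) = (n-1)(D(n-1) + D(n-2)), starting from D(0)=1, D(1)=0.
Building up: D(2)=1, D(3)=2.
Total arrangements: 3! = 6.
Probability = D(3)/3! = 1/3.

Final answer: D(3)/3! = 2/6 = 0.333333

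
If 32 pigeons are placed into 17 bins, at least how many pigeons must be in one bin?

By the pigeonhole principle: ceiling(32/17).

Final answer: 2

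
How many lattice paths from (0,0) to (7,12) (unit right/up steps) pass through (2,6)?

Paths (0,0)->(2,6): C(8,6) = 28.
Paths (2,6)->(7,12): C(11,6) = 462.
By multiplication principle: 28 x 462.

Final answer: 12936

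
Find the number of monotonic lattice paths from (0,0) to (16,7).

Each path has 16 right steps and 7 up steps in some order (23 steps total).
Choose which 7 of the 23 steps are up: C(23,7).

Final answer: C(23,7) = 245157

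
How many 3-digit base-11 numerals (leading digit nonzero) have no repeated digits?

First digit: 10 (nonzero). Second: 10 (not first). Third: 9, etc.
Total: 10 x 10 x 9.

Final answer: 900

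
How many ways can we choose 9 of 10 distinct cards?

C(10,9) = 10!/(9! x 1!).

Final answer: \binom{10}{9} = 10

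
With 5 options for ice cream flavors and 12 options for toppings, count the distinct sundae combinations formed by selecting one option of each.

By the multiplication principle: 5 x 12.

Final answer: 60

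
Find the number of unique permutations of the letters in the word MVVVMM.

Letters (M:3, V:3). Total letters: 6.
Permutations = 6!/(3! x 3!).

Final answer: 20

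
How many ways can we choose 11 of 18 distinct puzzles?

C(18,11) = 18!/(11! x 7!).

Final answer: \binom{18}{11} = 31824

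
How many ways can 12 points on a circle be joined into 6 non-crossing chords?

This is a standard Catalan-number count: the answer is C_n. Here n = 12/2 = 6.
Using C_0 = 1 and C_(k+1) = C_k x 2(2k+1)/(k+2), build up term by term: C_1=1, C_2=2, C_3=5, C_4=14, C_5=42, C_6=132.

Final answer: C_{6} = 132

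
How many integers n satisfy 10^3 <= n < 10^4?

These are the integers in [10^3, 10^4), so the count is 10^4 - 10^3 = 9 x 10^3.

Final answer: 9000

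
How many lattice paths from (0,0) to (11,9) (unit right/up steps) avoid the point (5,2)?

Total paths to (11,9): C(20,9) = 167960.
Paths through (5,2): C(7,2) x C(13,7) = 36036.
Avoiding (5,2): 167960 - 36036.

Final answer: 131924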